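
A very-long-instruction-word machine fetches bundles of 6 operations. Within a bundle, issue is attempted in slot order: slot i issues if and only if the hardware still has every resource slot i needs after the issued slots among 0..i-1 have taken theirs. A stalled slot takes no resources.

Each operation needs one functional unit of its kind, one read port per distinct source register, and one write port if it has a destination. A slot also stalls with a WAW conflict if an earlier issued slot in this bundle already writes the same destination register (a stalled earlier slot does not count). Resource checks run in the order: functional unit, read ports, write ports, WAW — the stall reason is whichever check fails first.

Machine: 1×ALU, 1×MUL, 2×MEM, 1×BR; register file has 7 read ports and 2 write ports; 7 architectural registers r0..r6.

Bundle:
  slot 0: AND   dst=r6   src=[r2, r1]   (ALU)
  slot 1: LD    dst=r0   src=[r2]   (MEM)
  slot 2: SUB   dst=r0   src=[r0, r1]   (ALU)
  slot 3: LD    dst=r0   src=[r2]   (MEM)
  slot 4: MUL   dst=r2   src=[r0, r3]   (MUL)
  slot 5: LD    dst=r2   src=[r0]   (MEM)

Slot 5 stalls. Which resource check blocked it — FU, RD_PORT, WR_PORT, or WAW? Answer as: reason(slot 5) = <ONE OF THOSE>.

reason(slot 5) = WR_PORT

slot 0 (ALU): ISSUE — free A0,Mu1,Ld2,B1 rp5 wp1
slot 1 (MEM): ISSUE — free A0,Mu1,Ld1,B1 rp4 wp0
slot 2 (ALU): stall FU — free A0,Mu1,Ld1,B1 rp4 wp0
slot 3 (MEM): stall WR_PORT — free A0,Mu1,Ld1,B1 rp4 wp0
slot 4 (MUL): stall WR_PORT — free A0,Mu1,Ld1,B1 rp4 wp0
slot 5 (MEM): stall WR_PORT — free A0,Mu1,Ld1,B1 rp4 wp0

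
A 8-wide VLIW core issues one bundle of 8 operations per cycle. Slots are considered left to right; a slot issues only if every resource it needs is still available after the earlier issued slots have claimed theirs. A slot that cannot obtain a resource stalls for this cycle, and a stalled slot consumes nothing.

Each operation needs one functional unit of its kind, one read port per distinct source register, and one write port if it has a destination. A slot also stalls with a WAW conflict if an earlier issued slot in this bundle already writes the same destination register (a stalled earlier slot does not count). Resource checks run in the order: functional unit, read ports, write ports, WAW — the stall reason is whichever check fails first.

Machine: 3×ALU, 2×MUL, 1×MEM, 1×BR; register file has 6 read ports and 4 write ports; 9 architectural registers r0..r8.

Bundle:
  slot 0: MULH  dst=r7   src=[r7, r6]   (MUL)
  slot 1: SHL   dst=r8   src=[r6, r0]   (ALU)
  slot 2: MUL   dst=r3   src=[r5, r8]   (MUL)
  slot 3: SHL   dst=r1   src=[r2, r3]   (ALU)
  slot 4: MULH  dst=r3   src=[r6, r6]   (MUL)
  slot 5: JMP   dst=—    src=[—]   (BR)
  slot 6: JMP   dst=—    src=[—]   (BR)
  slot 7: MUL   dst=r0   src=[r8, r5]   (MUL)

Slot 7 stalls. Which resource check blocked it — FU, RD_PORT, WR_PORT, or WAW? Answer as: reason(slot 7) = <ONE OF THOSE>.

(0) want 1×MUL +2rd +1wr — yes → AL3|MU1|ME1|BR1|rd4|wr3
(1) want 1×ALU +2rd +1wr — yes → AL2|MU1|ME1|BR1|rd2|wr2
(2) want 1×MUL +2rd +1wr — yes → AL2|MU0|ME1|BR1|rd0|wr1
(3) want 1×ALU +2rd +1wr — RD_PORT → AL2|MU0|ME1|BR1|rd0|wr1
(4) want 1×MUL +1rd +1wr — FU → AL2|MU0|ME1|BR1|rd0|wr1
(5) want 1×BR +0rd +0wr — yes → AL2|MU0|ME1|BR0|rd0|wr1
(6) want 1×BR +0rd +0wr — FU → AL2|MU0|ME1|BR0|rd0|wr1
(7) want 1×MUL +2rd +1wr — FU → AL2|MU0|ME1|BR0|rd0|wr1

reason(slot 7) = FU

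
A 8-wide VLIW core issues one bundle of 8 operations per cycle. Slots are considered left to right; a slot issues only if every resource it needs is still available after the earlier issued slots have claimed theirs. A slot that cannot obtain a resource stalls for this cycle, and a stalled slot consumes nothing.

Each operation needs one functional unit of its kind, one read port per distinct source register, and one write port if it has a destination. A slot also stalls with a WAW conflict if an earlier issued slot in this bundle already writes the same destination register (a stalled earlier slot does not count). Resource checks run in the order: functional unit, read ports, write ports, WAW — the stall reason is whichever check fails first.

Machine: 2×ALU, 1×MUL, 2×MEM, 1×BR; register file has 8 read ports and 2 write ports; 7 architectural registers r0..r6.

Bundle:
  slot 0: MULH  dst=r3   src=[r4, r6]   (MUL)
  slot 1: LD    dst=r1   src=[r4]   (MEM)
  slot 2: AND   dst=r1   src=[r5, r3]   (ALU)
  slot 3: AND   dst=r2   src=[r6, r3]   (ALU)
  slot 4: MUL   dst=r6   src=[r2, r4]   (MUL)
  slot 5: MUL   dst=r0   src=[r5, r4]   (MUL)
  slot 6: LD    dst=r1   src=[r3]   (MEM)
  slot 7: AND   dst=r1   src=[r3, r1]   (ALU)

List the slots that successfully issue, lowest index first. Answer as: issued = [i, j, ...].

issued = [0, 1]

  0. MUL→r3 ⇒ go  {2A/0Mu/2Ld/1B | 6r 1w}
  1. MEM→r1 ⇒ go  {2A/0Mu/1Ld/1B | 5r 0w}
  2. ALU→r1 ⇒ no(WR_PORT)  {2A/0Mu/1Ld/1B | 5r 0w}
  3. ALU→r2 ⇒ no(WR_PORT)  {2A/0Mu/1Ld/1B | 5r 0w}
  4. MUL→r6 ⇒ no(FU)  {2A/0Mu/1Ld/1B | 5r 0w}
  5. MUL→r0 ⇒ no(FU)  {2A/0Mu/1Ld/1B | 5r 0w}
  6. MEM→r1 ⇒ no(WR_PORT)  {2A/0Mu/1Ld/1B | 5r 0w}
  7. ALU→r1 ⇒ no(WR_PORT)  {2A/0Mu/1Ld/1B | 5r 0w}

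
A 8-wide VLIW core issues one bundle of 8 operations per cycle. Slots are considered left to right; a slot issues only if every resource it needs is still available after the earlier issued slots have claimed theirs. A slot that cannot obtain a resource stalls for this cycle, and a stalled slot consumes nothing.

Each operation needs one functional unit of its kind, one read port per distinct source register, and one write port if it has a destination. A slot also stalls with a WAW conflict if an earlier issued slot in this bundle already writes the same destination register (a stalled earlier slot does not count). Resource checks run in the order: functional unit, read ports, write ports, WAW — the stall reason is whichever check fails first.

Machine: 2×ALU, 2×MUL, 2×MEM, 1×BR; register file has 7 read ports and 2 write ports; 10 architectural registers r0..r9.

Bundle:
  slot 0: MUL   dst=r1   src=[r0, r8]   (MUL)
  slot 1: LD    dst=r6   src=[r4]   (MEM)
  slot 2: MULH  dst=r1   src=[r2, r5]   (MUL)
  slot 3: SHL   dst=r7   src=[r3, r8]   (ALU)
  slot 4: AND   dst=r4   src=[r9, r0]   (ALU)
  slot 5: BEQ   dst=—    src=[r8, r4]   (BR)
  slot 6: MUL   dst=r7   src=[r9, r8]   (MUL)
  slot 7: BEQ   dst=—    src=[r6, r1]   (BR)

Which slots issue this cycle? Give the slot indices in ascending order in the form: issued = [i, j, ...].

issued = [0, 1, 5]

#0 MUL src=r0,r8 dispatched  <A:2 Mu:1 Ld:2 B:1 rd:5 wr:1>
#1 MEM src=r4 dispatched  <A:2 Mu:1 Ld:1 B:1 rd:4 wr:0>
#2 MUL src=r2,r5 held:WR_PORT  <A:2 Mu:1 Ld:1 B:1 rd:4 wr:0>
#3 ALU src=r3,r8 held:WR_PORT  <A:2 Mu:1 Ld:1 B:1 rd:4 wr:0>
#4 ALU src=r9,r0 held:WR_PORT  <A:2 Mu:1 Ld:1 B:1 rd:4 wr:0>
#5 BR src=r8,r4 dispatched  <A:2 Mu:1 Ld:1 B:0 rd:2 wr:0>
#6 MUL src=r9,r8 held:WR_PORT  <A:2 Mu:1 Ld:1 B:0 rd:2 wr:0>
#7 BR src=r6,r1 held:FU  <A:2 Mu:1 Ld:1 B:0 rd:2 wr:0>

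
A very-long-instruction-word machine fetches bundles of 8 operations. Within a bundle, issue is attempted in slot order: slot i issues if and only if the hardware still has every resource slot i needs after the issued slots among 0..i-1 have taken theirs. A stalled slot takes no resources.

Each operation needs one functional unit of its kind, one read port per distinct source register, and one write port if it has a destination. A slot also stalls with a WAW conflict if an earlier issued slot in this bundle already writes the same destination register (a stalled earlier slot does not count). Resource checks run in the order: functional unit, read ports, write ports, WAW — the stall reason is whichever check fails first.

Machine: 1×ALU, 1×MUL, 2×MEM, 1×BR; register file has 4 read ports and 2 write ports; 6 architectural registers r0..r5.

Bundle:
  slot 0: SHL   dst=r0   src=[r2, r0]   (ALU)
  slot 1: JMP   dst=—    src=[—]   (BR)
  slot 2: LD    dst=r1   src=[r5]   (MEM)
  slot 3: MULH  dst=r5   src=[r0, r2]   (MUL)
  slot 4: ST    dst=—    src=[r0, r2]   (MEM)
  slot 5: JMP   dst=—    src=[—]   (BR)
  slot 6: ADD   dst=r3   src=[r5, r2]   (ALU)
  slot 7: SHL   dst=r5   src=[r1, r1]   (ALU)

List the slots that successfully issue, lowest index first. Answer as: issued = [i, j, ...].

issued = [0, 1, 2]

[0] ALU needs rd=2 wr=1: ok; after: ALU=0 MUL=1 MEM=2 BR=1, R=2, W=1
[1] BR needs rd=0 wr=0: ok; after: ALU=0 MUL=1 MEM=2 BR=0, R=2, W=1
[2] MEM needs rd=1 wr=1: ok; after: ALU=0 MUL=1 MEM=1 BR=0, R=1, W=0
[3] MUL needs rd=2 wr=1: RD_PORT; after: ALU=0 MUL=1 MEM=1 BR=0, R=1, W=0
[4] MEM needs rd=2 wr=0: RD_PORT; after: ALU=0 MUL=1 MEM=1 BR=0, R=1, W=0
[5] BR needs rd=0 wr=0: FU; after: ALU=0 MUL=1 MEM=1 BR=0, R=1, W=0
[6] ALU needs rd=2 wr=1: FU; after: ALU=0 MUL=1 MEM=1 BR=0, R=1, W=0
[7] ALU needs rd=1 wr=1: FU; after: ALU=0 MUL=1 MEM=1 BR=0, R=1, W=0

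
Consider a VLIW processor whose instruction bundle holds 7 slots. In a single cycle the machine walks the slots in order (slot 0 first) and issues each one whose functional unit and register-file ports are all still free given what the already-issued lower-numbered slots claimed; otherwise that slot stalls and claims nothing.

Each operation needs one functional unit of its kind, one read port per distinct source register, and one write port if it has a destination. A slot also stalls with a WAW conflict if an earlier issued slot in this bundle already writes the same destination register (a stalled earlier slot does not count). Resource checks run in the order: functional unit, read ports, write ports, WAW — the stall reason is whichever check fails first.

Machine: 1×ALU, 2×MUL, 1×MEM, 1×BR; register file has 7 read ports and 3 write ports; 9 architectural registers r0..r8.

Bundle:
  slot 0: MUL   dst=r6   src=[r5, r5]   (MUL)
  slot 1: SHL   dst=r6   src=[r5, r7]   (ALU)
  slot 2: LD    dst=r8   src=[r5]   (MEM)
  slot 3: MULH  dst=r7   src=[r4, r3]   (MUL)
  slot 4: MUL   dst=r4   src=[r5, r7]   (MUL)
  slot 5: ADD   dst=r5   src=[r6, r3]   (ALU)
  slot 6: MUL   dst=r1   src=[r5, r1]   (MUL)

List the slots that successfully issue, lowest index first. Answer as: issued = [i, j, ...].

issued = [0, 2, 3]

#0 MUL src=r5,r5 dispatched  <A:1 Mu:1 Ld:1 B:1 rd:6 wr:2>
#1 ALU src=r5,r7 held:WAW  <A:1 Mu:1 Ld:1 B:1 rd:6 wr:2>
#2 MEM src=r5 dispatched  <A:1 Mu:1 Ld:0 B:1 rd:5 wr:1>
#3 MUL src=r4,r3 dispatched  <A:1 Mu:0 Ld:0 B:1 rd:3 wr:0>
#4 MUL src=r5,r7 held:FU  <A:1 Mu:0 Ld:0 B:1 rd:3 wr:0>
#5 ALU src=r6,r3 held:WR_PORT  <A:1 Mu:0 Ld:0 B:1 rd:3 wr:0>
#6 MUL src=r5,r1 held:FU  <A:1 Mu:0 Ld:0 B:1 rd:3 wr:0>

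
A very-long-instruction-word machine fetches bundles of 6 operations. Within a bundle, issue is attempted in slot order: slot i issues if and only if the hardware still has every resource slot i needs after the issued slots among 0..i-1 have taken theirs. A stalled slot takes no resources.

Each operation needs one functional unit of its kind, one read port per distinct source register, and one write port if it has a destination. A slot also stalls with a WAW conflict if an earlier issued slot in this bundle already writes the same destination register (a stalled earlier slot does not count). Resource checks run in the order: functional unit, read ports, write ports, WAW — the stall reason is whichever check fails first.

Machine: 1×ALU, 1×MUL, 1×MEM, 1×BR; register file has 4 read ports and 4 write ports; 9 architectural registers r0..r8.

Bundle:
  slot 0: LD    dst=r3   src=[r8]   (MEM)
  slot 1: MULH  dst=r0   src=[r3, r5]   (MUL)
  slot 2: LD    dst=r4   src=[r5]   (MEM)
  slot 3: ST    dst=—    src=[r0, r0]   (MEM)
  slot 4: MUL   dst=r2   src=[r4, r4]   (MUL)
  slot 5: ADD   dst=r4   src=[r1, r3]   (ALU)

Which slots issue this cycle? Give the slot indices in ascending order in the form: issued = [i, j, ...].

issued = [0, 1]

#0 MEM src=r8 dispatched  <A:1 Mu:1 Ld:0 B:1 rd:3 wr:3>
#1 MUL src=r3,r5 dispatched  <A:1 Mu:0 Ld:0 B:1 rd:1 wr:2>
#2 MEM src=r5 held:FU  <A:1 Mu:0 Ld:0 B:1 rd:1 wr:2>
#3 MEM src=r0,r0 held:FU  <A:1 Mu:0 Ld:0 B:1 rd:1 wr:2>
#4 MUL src=r4,r4 held:FU  <A:1 Mu:0 Ld:0 B:1 rd:1 wr:2>
#5 ALU src=r1,r3 held:RD_PORT  <A:1 Mu:0 Ld:0 B:1 rd:1 wr:2>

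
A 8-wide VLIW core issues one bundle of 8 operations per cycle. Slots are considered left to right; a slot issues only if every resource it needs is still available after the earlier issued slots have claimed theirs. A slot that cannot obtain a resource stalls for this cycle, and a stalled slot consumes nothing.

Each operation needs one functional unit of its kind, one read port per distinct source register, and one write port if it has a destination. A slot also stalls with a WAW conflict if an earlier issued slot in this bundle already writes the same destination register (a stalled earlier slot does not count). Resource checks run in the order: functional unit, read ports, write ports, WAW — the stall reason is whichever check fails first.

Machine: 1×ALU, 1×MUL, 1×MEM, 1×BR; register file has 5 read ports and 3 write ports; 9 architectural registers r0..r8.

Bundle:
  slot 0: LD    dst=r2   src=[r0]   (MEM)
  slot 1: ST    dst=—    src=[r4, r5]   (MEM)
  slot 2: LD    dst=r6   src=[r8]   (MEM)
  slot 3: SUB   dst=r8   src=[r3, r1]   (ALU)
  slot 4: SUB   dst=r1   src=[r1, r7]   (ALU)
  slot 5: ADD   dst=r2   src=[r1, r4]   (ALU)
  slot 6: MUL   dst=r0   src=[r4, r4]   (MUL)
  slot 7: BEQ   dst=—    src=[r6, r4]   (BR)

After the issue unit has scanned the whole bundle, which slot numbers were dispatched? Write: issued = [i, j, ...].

(0) want 1×MEM +1rd +1wr — yes → AL1|MU1|ME0|BR1|rd4|wr2
(1) want 1×MEM +2rd +0wr — FU → AL1|MU1|ME0|BR1|rd4|wr2
(2) want 1×MEM +1rd +1wr — FU → AL1|MU1|ME0|BR1|rd4|wr2
(3) want 1×ALU +2rd +1wr — yes → AL0|MU1|ME0|BR1|rd2|wr1
(4) want 1×ALU +2rd +1wr — FU → AL0|MU1|ME0|BR1|rd2|wr1
(5) want 1×ALU +2rd +1wr — FU → AL0|MU1|ME0|BR1|rd2|wr1
(6) want 1×MUL +1rd +1wr — yes → AL0|MU0|ME0|BR1|rd1|wr0
(7) want 1×BR +2rd +0wr — RD_PORT → AL0|MU0|ME0|BR1|rd1|wr0

issued = [0, 3, 6]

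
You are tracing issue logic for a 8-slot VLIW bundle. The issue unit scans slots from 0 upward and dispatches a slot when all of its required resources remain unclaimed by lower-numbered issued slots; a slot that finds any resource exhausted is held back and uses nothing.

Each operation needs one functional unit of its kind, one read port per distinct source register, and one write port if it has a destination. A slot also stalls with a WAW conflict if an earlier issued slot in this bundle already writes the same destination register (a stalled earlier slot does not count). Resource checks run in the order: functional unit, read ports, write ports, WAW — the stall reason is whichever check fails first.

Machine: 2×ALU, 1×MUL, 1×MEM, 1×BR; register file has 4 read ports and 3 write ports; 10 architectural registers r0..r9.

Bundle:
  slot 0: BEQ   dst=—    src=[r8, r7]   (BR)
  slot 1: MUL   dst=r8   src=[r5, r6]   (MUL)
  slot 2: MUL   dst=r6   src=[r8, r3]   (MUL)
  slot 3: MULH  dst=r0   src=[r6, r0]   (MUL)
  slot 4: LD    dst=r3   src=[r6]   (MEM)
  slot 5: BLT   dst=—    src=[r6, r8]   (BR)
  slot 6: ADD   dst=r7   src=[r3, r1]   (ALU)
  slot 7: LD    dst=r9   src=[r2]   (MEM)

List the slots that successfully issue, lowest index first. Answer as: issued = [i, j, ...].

issued = [0, 1]

[0] BR needs rd=2 wr=0: ok; after: ALU=2 MUL=1 MEM=1 BR=0, R=2, W=3
[1] MUL needs rd=2 wr=1: ok; after: ALU=2 MUL=0 MEM=1 BR=0, R=0, W=2
[2] MUL needs rd=2 wr=1: FU; after: ALU=2 MUL=0 MEM=1 BR=0, R=0, W=2
[3] MUL needs rd=2 wr=1: FU; after: ALU=2 MUL=0 MEM=1 BR=0, R=0, W=2
[4] MEM needs rd=1 wr=1: RD_PORT; after: ALU=2 MUL=0 MEM=1 BR=0, R=0, W=2
[5] BR needs rd=2 wr=0: FU; after: ALU=2 MUL=0 MEM=1 BR=0, R=0, W=2
[6] ALU needs rd=2 wr=1: RD_PORT; after: ALU=2 MUL=0 MEM=1 BR=0, R=0, W=2
[7] MEM needs rd=1 wr=1: RD_PORT; after: ALU=2 MUL=0 MEM=1 BR=0, R=0, W=2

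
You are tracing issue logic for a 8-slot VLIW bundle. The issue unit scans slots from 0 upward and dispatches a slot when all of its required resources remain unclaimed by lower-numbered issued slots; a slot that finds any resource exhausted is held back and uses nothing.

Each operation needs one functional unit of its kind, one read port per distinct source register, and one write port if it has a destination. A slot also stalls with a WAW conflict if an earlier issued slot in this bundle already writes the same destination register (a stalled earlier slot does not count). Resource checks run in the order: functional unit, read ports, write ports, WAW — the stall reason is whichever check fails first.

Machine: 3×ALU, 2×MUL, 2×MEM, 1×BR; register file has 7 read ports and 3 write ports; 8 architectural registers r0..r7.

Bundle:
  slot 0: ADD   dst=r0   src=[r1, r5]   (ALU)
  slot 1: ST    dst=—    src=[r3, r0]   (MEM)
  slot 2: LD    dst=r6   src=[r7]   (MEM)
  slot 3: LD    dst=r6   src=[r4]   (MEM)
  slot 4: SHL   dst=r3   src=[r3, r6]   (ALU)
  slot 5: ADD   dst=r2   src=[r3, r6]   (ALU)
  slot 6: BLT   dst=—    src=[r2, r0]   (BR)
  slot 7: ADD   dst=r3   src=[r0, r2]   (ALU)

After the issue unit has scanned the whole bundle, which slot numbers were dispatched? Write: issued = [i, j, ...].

  0. ALU→r0 ⇒ go  {2A/2Mu/2Ld/1B | 5r 2w}
  1. MEM ⇒ go  {2A/2Mu/1Ld/1B | 3r 2w}
  2. MEM→r6 ⇒ go  {2A/2Mu/0Ld/1B | 2r 1w}
  3. MEM→r6 ⇒ no(FU)  {2A/2Mu/0Ld/1B | 2r 1w}
  4. ALU→r3 ⇒ go  {1A/2Mu/0Ld/1B | 0r 0w}
  5. ALU→r2 ⇒ no(RD_PORT)  {1A/2Mu/0Ld/1B | 0r 0w}
  6. BR ⇒ no(RD_PORT)  {1A/2Mu/0Ld/1B | 0r 0w}
  7. ALU→r3 ⇒ no(RD_PORT)  {1A/2Mu/0Ld/1B | 0r 0w}

issued = [0, 1, 2, 4]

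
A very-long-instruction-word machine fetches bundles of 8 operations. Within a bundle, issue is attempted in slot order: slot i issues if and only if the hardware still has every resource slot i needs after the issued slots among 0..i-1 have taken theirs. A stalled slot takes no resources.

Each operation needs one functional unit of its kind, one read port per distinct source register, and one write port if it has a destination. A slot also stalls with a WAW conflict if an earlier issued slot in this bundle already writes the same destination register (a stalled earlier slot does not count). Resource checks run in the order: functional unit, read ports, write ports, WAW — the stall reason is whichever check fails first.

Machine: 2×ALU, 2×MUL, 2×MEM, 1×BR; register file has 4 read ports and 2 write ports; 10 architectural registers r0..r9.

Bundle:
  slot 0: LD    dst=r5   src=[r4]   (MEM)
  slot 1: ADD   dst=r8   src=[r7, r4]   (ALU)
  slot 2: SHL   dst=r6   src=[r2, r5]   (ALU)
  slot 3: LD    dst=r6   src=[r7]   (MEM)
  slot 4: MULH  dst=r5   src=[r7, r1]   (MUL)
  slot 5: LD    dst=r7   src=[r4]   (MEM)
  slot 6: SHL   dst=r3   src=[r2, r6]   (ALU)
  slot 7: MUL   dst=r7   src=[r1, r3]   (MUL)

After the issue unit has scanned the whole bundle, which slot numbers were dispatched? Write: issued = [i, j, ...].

issued = [0, 1]

#0 MEM src=r4 dispatched  <A:2 Mu:2 Ld:1 B:1 rd:3 wr:1>
#1 ALU src=r7,r4 dispatched  <A:1 Mu:2 Ld:1 B:1 rd:1 wr:0>
#2 ALU src=r2,r5 held:RD_PORT  <A:1 Mu:2 Ld:1 B:1 rd:1 wr:0>
#3 MEM src=r7 held:WR_PORT  <A:1 Mu:2 Ld:1 B:1 rd:1 wr:0>
#4 MUL src=r7,r1 held:RD_PORT  <A:1 Mu:2 Ld:1 B:1 rd:1 wr:0>
#5 MEM src=r4 held:WR_PORT  <A:1 Mu:2 Ld:1 B:1 rd:1 wr:0>
#6 ALU src=r2,r6 held:RD_PORT  <A:1 Mu:2 Ld:1 B:1 rd:1 wr:0>
#7 MUL src=r1,r3 held:RD_PORT  <A:1 Mu:2 Ld:1 B:1 rd:1 wr:0>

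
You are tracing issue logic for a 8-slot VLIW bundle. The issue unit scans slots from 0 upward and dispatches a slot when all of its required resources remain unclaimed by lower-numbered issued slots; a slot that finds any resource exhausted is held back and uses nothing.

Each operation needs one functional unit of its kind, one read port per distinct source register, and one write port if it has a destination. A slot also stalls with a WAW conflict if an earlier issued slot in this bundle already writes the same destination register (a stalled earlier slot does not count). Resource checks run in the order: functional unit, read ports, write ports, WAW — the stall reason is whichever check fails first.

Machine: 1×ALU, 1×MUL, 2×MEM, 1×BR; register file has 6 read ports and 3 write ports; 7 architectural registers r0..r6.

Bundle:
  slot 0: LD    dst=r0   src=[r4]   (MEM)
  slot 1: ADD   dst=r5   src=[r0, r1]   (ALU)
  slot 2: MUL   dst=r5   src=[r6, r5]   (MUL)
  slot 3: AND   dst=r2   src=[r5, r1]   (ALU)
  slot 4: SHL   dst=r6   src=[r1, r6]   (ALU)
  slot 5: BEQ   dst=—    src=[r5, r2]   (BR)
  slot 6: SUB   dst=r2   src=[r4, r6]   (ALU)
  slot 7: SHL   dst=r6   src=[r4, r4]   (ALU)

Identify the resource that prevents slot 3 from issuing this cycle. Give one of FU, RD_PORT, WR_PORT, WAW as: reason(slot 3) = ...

#0 MEM src=r4 dispatched  <A:1 Mu:1 Ld:1 B:1 rd:5 wr:2>
#1 ALU src=r0,r1 dispatched  <A:0 Mu:1 Ld:1 B:1 rd:3 wr:1>
#2 MUL src=r6,r5 held:WAW  <A:0 Mu:1 Ld:1 B:1 rd:3 wr:1>
#3 ALU src=r5,r1 held:FU  <A:0 Mu:1 Ld:1 B:1 rd:3 wr:1>
#4 ALU src=r1,r6 held:FU  <A:0 Mu:1 Ld:1 B:1 rd:3 wr:1>
#5 BR src=r5,r2 dispatched  <A:0 Mu:1 Ld:1 B:0 rd:1 wr:1>
#6 ALU src=r4,r6 held:FU  <A:0 Mu:1 Ld:1 B:0 rd:1 wr:1>
#7 ALU src=r4,r4 held:FU  <A:0 Mu:1 Ld:1 B:0 rd:1 wr:1>

reason(slot 3) = FU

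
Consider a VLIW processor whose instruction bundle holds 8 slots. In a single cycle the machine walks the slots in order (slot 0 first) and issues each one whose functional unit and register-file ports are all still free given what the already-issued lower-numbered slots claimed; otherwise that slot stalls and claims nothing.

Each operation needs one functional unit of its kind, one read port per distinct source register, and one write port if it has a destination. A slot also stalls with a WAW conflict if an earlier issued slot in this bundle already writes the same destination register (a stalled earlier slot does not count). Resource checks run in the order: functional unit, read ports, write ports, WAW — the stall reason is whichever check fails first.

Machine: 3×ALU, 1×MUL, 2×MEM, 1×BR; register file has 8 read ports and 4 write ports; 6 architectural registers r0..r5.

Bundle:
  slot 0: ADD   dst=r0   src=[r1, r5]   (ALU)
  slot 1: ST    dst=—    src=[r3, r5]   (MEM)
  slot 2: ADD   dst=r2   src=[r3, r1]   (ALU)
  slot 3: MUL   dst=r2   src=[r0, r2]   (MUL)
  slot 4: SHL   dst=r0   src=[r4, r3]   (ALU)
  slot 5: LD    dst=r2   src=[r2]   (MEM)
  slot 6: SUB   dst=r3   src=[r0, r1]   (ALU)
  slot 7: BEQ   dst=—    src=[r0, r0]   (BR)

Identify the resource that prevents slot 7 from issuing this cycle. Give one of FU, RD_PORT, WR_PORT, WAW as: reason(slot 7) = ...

reason(slot 7) = RD_PORT

slot 0 (ALU): ISSUE — free A2,Mu1,Ld2,B1 rp6 wp3
slot 1 (MEM): ISSUE — free A2,Mu1,Ld1,B1 rp4 wp3
slot 2 (ALU): ISSUE — free A1,Mu1,Ld1,B1 rp2 wp2
slot 3 (MUL): stall WAW — free A1,Mu1,Ld1,B1 rp2 wp2
slot 4 (ALU): stall WAW — free A1,Mu1,Ld1,B1 rp2 wp2
slot 5 (MEM): stall WAW — free A1,Mu1,Ld1,B1 rp2 wp2
slot 6 (ALU): ISSUE — free A0,Mu1,Ld1,B1 rp0 wp1
slot 7 (BR): stall RD_PORT — free A0,Mu1,Ld1,B1 rp0 wp1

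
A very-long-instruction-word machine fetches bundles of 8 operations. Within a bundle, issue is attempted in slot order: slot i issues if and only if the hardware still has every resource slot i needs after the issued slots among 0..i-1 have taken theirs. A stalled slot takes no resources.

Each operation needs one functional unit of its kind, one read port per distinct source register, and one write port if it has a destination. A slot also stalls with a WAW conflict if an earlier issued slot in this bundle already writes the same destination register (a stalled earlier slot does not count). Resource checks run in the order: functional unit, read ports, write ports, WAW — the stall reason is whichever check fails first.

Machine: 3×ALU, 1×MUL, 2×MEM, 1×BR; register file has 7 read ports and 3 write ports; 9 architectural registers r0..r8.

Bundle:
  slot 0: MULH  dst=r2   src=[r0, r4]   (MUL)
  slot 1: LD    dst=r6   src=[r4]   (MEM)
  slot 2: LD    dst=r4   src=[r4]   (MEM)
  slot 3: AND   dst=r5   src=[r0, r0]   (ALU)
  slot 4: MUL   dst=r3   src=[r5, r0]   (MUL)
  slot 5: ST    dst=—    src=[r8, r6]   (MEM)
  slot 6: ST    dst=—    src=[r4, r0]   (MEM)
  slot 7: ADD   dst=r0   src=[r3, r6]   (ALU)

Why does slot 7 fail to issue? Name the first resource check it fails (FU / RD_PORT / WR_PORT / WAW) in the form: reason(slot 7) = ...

slot 0 (MUL): ISSUE — free A3,Mu0,Ld2,B1 rp5 wp2
slot 1 (MEM): ISSUE — free A3,Mu0,Ld1,B1 rp4 wp1
slot 2 (MEM): ISSUE — free A3,Mu0,Ld0,B1 rp3 wp0
slot 3 (ALU): stall WR_PORT — free A3,Mu0,Ld0,B1 rp3 wp0
slot 4 (MUL): stall FU — free A3,Mu0,Ld0,B1 rp3 wp0
slot 5 (MEM): stall FU — free A3,Mu0,Ld0,B1 rp3 wp0
slot 6 (MEM): stall FU — free A3,Mu0,Ld0,B1 rp3 wp0
slot 7 (ALU): stall WR_PORT — free A3,Mu0,Ld0,B1 rp3 wp0

reason(slot 7) = WR_PORT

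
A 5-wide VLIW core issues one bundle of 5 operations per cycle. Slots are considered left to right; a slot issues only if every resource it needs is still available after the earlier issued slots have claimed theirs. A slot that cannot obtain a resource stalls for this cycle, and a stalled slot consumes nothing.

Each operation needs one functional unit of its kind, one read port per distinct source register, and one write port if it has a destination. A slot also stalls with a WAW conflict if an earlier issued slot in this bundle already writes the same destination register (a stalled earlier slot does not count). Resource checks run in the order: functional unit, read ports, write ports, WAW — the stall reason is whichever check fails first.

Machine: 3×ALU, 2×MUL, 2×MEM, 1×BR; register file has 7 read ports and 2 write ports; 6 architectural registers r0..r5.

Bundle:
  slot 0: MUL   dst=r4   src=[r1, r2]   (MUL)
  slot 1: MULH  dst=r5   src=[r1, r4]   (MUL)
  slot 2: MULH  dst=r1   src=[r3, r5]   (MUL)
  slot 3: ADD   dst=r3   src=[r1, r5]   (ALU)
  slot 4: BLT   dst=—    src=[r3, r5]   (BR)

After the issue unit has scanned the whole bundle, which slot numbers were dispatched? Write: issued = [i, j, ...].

slot 0 (MUL): ISSUE — free A3,Mu1,Ld2,B1 rp5 wp1
slot 1 (MUL): ISSUE — free A3,Mu0,Ld2,B1 rp3 wp0
slot 2 (MUL): stall FU — free A3,Mu0,Ld2,B1 rp3 wp0
slot 3 (ALU): stall WR_PORT — free A3,Mu0,Ld2,B1 rp3 wp0
slot 4 (BR): ISSUE — free A3,Mu0,Ld2,B0 rp1 wp0

issued = [0, 1, 4]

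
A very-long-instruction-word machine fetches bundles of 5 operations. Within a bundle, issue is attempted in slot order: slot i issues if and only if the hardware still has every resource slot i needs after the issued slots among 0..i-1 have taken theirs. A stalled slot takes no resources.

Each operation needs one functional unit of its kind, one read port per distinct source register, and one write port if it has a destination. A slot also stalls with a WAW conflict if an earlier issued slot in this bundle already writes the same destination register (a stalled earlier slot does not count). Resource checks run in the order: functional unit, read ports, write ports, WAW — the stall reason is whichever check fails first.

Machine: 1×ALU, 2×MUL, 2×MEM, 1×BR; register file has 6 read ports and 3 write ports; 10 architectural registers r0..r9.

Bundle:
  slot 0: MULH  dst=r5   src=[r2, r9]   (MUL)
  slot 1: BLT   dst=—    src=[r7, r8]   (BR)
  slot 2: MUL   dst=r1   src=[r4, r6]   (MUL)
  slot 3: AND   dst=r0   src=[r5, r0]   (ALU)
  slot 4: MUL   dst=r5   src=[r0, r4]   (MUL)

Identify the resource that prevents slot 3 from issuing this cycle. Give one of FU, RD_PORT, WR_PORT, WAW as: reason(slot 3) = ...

reason(slot 3) = RD_PORT

  0. MUL→r5 ⇒ go  {1A/1Mu/2Ld/1B | 4r 2w}
  1. BR ⇒ go  {1A/1Mu/2Ld/0B | 2r 2w}
  2. MUL→r1 ⇒ go  {1A/0Mu/2Ld/0B | 0r 1w}
  3. ALU→r0 ⇒ no(RD_PORT)  {1A/0Mu/2Ld/0B | 0r 1w}
  4. MUL→r5 ⇒ no(FU)  {1A/0Mu/2Ld/0B | 0r 1w}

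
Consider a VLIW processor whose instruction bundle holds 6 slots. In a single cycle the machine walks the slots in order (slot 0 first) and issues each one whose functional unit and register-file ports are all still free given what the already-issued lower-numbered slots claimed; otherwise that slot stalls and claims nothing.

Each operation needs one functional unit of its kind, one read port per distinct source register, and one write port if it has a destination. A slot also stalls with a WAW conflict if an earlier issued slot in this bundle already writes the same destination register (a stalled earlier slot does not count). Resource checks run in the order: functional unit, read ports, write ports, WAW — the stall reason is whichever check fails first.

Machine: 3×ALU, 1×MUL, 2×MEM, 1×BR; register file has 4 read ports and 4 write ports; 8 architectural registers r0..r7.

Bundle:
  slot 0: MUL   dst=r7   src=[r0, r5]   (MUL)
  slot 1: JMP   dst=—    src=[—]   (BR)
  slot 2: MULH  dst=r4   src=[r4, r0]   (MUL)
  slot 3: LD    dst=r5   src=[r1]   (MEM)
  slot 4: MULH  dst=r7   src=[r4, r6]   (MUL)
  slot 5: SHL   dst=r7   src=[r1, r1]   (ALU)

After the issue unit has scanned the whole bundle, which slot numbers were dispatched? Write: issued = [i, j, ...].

[0] MUL needs rd=2 wr=1: ok; after: ALU=3 MUL=0 MEM=2 BR=1, R=2, W=3
[1] BR needs rd=0 wr=0: ok; after: ALU=3 MUL=0 MEM=2 BR=0, R=2, W=3
[2] MUL needs rd=2 wr=1: FU; after: ALU=3 MUL=0 MEM=2 BR=0, R=2, W=3
[3] MEM needs rd=1 wr=1: ok; after: ALU=3 MUL=0 MEM=1 BR=0, R=1, W=2
[4] MUL needs rd=2 wr=1: FU; after: ALU=3 MUL=0 MEM=1 BR=0, R=1, W=2
[5] ALU needs rd=1 wr=1: WAW; after: ALU=3 MUL=0 MEM=1 BR=0, R=1, W=2

issued = [0, 1, 3]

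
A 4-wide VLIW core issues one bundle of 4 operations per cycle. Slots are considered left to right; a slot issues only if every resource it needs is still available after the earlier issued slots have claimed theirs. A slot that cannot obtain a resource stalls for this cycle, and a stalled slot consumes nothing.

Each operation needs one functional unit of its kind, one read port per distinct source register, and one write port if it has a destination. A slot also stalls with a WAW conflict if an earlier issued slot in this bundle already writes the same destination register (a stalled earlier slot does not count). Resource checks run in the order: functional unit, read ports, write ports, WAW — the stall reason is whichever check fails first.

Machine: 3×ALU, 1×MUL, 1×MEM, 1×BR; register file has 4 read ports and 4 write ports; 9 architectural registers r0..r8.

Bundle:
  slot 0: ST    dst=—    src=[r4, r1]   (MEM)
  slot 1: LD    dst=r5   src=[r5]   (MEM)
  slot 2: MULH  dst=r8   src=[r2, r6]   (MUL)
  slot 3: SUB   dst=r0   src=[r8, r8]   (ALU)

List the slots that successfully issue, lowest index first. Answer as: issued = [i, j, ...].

#0 MEM src=r4,r1 dispatched  <A:3 Mu:1 Ld:0 B:1 rd:2 wr:4>
#1 MEM src=r5 held:FU  <A:3 Mu:1 Ld:0 B:1 rd:2 wr:4>
#2 MUL src=r2,r6 dispatched  <A:3 Mu:0 Ld:0 B:1 rd:0 wr:3>
#3 ALU src=r8,r8 held:RD_PORT  <A:3 Mu:0 Ld:0 B:1 rd:0 wr:3>

issued = [0, 2]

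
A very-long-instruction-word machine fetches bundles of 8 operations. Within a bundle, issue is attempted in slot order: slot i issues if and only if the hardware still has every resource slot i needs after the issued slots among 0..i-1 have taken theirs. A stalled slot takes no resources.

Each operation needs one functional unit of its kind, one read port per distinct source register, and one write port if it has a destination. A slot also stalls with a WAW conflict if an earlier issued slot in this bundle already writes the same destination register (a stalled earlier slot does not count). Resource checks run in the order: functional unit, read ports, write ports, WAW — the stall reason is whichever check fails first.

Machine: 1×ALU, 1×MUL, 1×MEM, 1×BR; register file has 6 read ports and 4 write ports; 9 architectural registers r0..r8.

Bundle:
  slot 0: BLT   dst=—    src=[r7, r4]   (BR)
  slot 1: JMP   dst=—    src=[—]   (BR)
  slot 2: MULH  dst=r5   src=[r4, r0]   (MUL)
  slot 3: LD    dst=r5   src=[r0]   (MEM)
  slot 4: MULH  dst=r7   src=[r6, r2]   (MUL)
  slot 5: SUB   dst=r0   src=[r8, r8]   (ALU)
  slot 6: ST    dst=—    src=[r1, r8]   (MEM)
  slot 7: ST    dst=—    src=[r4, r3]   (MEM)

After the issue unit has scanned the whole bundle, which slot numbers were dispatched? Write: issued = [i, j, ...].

issued = [0, 2, 5]

#0 BR src=r7,r4 dispatched  <A:1 Mu:1 Ld:1 B:0 rd:4 wr:4>
#1 BR src=- held:FU  <A:1 Mu:1 Ld:1 B:0 rd:4 wr:4>
#2 MUL src=r4,r0 dispatched  <A:1 Mu:0 Ld:1 B:0 rd:2 wr:3>
#3 MEM src=r0 held:WAW  <A:1 Mu:0 Ld:1 B:0 rd:2 wr:3>
#4 MUL src=r6,r2 held:FU  <A:1 Mu:0 Ld:1 B:0 rd:2 wr:3>
#5 ALU src=r8,r8 dispatched  <A:0 Mu:0 Ld:1 B:0 rd:1 wr:2>
#6 MEM src=r1,r8 held:RD_PORT  <A:0 Mu:0 Ld:1 B:0 rd:1 wr:2>
#7 MEM src=r4,r3 held:RD_PORT  <A:0 Mu:0 Ld:1 B:0 rd:1 wr:2>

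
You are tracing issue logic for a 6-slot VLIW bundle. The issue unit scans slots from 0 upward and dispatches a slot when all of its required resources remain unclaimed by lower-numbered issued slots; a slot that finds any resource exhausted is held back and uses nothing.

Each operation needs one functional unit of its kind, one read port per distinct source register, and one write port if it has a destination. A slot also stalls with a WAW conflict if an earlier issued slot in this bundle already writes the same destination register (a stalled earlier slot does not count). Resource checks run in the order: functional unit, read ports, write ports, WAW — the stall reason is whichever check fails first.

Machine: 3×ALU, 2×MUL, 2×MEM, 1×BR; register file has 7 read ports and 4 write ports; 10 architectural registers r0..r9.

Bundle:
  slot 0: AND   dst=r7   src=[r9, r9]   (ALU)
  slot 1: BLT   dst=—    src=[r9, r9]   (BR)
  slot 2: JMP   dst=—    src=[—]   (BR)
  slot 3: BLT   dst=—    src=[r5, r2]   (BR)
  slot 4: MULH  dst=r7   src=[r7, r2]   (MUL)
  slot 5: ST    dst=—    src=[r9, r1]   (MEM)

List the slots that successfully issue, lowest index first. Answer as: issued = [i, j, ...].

issued = [0, 1, 5]

(0) want 1×ALU +1rd +1wr — yes → AL2|MU2|ME2|BR1|rd6|wr3
(1) want 1×BR +1rd +0wr — yes → AL2|MU2|ME2|BR0|rd5|wr3
(2) want 1×BR +0rd +0wr — FU → AL2|MU2|ME2|BR0|rd5|wr3
(3) want 1×BR +2rd +0wr — FU → AL2|MU2|ME2|BR0|rd5|wr3
(4) want 1×MUL +2rd +1wr — WAW → AL2|MU2|ME2|BR0|rd5|wr3
(5) want 1×MEM +2rd +0wr — yes → AL2|MU2|ME1|BR0|rd3|wr3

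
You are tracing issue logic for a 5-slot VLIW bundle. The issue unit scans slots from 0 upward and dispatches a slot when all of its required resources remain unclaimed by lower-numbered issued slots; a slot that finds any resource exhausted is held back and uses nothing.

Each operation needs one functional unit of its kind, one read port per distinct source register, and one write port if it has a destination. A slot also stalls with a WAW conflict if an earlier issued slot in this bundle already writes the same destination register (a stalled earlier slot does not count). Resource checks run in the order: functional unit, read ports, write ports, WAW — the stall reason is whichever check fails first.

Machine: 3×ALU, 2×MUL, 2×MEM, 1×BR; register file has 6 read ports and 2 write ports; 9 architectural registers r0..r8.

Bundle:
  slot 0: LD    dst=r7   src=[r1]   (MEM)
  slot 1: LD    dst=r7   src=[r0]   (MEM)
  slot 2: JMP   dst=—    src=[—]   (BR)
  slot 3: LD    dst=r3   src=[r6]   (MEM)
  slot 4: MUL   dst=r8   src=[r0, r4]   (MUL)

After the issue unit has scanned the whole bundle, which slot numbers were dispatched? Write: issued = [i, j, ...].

issued = [0, 2, 3]

slot 0 (MEM): ISSUE — free A3,Mu2,Ld1,B1 rp5 wp1
slot 1 (MEM): stall WAW — free A3,Mu2,Ld1,B1 rp5 wp1
slot 2 (BR): ISSUE — free A3,Mu2,Ld1,B0 rp5 wp1
slot 3 (MEM): ISSUE — free A3,Mu2,Ld0,B0 rp4 wp0
slot 4 (MUL): stall WR_PORT — free A3,Mu2,Ld0,B0 rp4 wp0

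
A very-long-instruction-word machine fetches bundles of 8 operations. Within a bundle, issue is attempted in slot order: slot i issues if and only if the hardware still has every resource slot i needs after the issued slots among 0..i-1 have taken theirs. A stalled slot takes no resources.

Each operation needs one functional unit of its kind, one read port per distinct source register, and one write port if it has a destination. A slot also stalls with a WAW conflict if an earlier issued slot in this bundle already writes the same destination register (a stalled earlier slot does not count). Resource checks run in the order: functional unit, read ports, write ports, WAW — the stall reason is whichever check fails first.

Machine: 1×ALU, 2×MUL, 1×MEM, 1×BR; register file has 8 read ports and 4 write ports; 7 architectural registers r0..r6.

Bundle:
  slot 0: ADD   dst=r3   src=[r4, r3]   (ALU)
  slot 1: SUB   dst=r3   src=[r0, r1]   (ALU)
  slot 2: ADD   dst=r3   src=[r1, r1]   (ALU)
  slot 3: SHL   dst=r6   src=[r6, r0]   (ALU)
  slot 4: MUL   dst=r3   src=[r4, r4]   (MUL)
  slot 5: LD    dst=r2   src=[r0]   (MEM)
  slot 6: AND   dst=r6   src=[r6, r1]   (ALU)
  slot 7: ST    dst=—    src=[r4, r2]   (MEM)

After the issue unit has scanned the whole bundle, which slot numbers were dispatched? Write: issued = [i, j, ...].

slot 0 (ALU): ISSUE — free A0,Mu2,Ld1,B1 rp6 wp3
slot 1 (ALU): stall FU — free A0,Mu2,Ld1,B1 rp6 wp3
slot 2 (ALU): stall FU — free A0,Mu2,Ld1,B1 rp6 wp3
slot 3 (ALU): stall FU — free A0,Mu2,Ld1,B1 rp6 wp3
slot 4 (MUL): stall WAW — free A0,Mu2,Ld1,B1 rp6 wp3
slot 5 (MEM): ISSUE — free A0,Mu2,Ld0,B1 rp5 wp2
slot 6 (ALU): stall FU — free A0,Mu2,Ld0,B1 rp5 wp2
slot 7 (MEM): stall FU — free A0,Mu2,Ld0,B1 rp5 wp2

issued = [0, 5]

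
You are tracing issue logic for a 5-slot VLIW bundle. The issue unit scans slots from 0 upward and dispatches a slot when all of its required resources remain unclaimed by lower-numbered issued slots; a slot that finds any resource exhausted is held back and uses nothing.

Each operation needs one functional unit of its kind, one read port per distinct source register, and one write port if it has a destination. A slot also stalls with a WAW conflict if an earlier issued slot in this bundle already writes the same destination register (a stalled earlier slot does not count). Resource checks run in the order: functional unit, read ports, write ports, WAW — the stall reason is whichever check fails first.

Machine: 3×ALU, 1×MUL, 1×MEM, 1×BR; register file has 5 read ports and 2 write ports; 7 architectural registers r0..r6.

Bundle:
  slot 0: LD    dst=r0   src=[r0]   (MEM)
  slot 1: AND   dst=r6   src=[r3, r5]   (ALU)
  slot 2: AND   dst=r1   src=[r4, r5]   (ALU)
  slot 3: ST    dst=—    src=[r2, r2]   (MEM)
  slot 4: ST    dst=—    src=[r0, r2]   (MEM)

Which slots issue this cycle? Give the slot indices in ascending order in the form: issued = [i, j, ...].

issued = [0, 1]

[0] MEM needs rd=1 wr=1: ok; after: ALU=3 MUL=1 MEM=0 BR=1, R=4, W=1
[1] ALU needs rd=2 wr=1: ok; after: ALU=2 MUL=1 MEM=0 BR=1, R=2, W=0
[2] ALU needs rd=2 wr=1: WR_PORT; after: ALU=2 MUL=1 MEM=0 BR=1, R=2, W=0
[3] MEM needs rd=1 wr=0: FU; after: ALU=2 MUL=1 MEM=0 BR=1, R=2, W=0
[4] MEM needs rd=2 wr=0: FU; after: ALU=2 MUL=1 MEM=0 BR=1, R=2, W=0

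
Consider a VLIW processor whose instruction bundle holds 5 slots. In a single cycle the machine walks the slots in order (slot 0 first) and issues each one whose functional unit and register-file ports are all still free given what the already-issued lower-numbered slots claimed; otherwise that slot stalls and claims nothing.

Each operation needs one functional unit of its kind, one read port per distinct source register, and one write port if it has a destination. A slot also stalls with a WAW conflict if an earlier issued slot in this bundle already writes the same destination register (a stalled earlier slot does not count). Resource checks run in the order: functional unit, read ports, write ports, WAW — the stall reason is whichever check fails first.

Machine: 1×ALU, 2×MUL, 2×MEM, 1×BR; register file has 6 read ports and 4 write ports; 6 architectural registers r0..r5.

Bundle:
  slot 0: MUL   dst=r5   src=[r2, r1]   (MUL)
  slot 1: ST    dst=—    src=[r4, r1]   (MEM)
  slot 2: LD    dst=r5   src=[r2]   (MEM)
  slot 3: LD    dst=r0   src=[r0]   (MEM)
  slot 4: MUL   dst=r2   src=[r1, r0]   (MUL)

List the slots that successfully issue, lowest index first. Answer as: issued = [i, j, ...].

slot 0 (MUL): ISSUE — free A1,Mu1,Ld2,B1 rp4 wp3
slot 1 (MEM): ISSUE — free A1,Mu1,Ld1,B1 rp2 wp3
slot 2 (MEM): stall WAW — free A1,Mu1,Ld1,B1 rp2 wp3
slot 3 (MEM): ISSUE — free A1,Mu1,Ld0,B1 rp1 wp2
slot 4 (MUL): stall RD_PORT — free A1,Mu1,Ld0,B1 rp1 wp2

issued = [0, 1, 3]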